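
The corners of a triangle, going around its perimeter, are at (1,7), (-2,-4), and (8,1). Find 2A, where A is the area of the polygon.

95

By the shoelace formula, twice the signed area is |(1·(-4) − (-2)·7) + ((-2)·1 − 8·(-4)) + (8·7 − 1·1)| = 95, so the area is 95/2.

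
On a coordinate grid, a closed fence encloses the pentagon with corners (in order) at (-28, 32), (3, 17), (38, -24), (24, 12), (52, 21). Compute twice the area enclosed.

1874

Using the shoelace formula, 2A = |[(-28)·17 − 3·32] + [3·(-24) − 38·17] + [38·12 − 24·(-24)] + [24·21 − 52·12] + [52·32 − (-28)·21]| = 1874, so the area is 937.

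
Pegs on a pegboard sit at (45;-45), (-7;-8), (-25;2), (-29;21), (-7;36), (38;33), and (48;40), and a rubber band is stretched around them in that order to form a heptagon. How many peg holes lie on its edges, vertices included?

Along each edge there are gcd(|Δx|,|Δy|)+1 lattice points, so counting each shared vertex once the boundary has gcd(52,37) + gcd(18,10) + gcd(4,19) + gcd(22,15) + gcd(45,3) + gcd(10,7) + gcd(3,85) = 1+2+1+1+3+1+1 = 10.

10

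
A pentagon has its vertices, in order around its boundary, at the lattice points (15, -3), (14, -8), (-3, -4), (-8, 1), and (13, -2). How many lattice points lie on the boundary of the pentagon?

11

Summing gcd(|Δx|,|Δy|) over the edges gives the boundary count: gcd(1,5) + gcd(17,4) + gcd(5,5) + gcd(21,3) + gcd(2,1) = 1+1+5+3+1 = 11.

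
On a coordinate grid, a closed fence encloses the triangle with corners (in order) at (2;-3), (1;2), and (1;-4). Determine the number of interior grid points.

0

By the shoelace formula, twice the signed area is |[2·2 − 1·(-3)] + [1·(-4) − 1·2] + [1·(-3) − 2·(-4)]| = 6, so the area is 3.
Summing gcd(|Δx|,|Δy|) over the edges gives the boundary count: gcd(1,5) + gcd(0,6) + gcd(1,1) = 1+6+1 = 8.
Pick's theorem gives I = A − B/2 + 1 = 3 − 8/2 + 1 = 0.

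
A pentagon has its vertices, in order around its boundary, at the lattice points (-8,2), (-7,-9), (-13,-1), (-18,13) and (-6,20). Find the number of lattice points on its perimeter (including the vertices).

The number of boundary lattice points is Σ gcd(|Δx|,|Δy|) = gcd(1,11) + gcd(6,8) + gcd(5,14) + gcd(12,7) + gcd(2,18) = 1+2+1+1+2 = 7.

7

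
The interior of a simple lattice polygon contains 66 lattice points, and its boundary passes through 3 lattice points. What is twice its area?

By Pick's theorem, A = I + B/2 − 1 = 66 + 3/2 − 1 = 133/2.
Hence 2A = 133.

133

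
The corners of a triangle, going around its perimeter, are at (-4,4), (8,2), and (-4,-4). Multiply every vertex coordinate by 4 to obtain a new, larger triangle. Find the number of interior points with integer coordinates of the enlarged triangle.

737

The shoelace formula gives twice the area as |((-4)·2 − 8·4) + (8·(-4) − (-4)·2) + ((-4)·4 − (-4)·(-4))| = 96, so the area is 48.
The number of boundary lattice points is Σ gcd(|Δx|,|Δy|) = gcd(12,2) + gcd(12,6) + gcd(0,8) = 2+6+8 = 16.
Scaling by 4 multiplies the area by 4² = 16 (so the new area is 768) and multiplies the boundary lattice-point count by 4, giving 64.
By Pick's theorem, the interior count of the dilated polygon is 768 − 64/2 + 1 = 737.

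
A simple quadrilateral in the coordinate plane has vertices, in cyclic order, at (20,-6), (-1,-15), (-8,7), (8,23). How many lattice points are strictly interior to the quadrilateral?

The shoelace formula gives twice the area as |(20·(-15) − (-1)·(-6)) + ((-1)·7 − (-8)·(-15)) + ((-8)·23 − 8·7) + (8·(-6) − 20·23)| = 1181, so the area is 1181/2.
Summing gcd(|Δx|,|Δy|) over the edges gives the boundary count: gcd(21,9) + gcd(7,22) + gcd(16,16) + gcd(12,29) = 3+1+16+1 = 21.
By Pick's theorem A = I + B/2 − 1, so I = 1181/2 − 21/2 + 1 = 581.

581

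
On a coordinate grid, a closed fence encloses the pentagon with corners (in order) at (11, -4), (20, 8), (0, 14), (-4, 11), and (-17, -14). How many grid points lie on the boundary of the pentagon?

Summing gcd(|Δx|,|Δy|) over the edges gives the boundary count: gcd(9,12) + gcd(20,6) + gcd(4,3) + gcd(13,25) + gcd(28,10) = 3+2+1+1+2 = 9.

9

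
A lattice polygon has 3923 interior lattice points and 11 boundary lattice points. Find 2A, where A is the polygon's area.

7855

By Pick's theorem, A = I + B/2 − 1 = 3923 + 11/2 − 1 = 7855/2.
Hence 2A = 7855.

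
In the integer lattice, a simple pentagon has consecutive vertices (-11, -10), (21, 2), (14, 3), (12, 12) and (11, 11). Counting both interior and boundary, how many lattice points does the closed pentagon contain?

Using the shoelace formula, 2A = |[(-11)·2 − 21·(-10)] + [21·3 − 14·2] + [14·12 − 12·3] + [12·11 − 11·12] + [11·(-10) − (-11)·11]| = 366, so the area is 183.
The number of boundary lattice points is Σ gcd(|Δx|,|Δy|) = gcd(32,12) + gcd(7,1) + gcd(2,9) + gcd(1,1) + gcd(22,21) = 4+1+1+1+1 = 8.
Pick's theorem gives I = A − B/2 + 1 = 183 − 8/2 + 1 = 180, so the closed region contains I + B = 180 + 8 = 188 lattice points.

188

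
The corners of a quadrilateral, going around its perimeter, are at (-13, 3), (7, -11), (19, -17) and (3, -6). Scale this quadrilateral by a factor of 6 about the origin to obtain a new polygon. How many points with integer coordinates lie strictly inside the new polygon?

1411

By the shoelace formula, twice the signed area is |((-13)·(-11) − 7·3) + (7·(-17) − 19·(-11)) + (19·(-6) − 3·(-17)) + (3·3 − (-13)·(-6))| = 80, so the area is 40.
The number of boundary lattice points is Σ gcd(|Δx|,|Δy|) = gcd(20,14) + gcd(12,6) + gcd(16,11) + gcd(16,9) = 2+6+1+1 = 10.
Scaling by 6 multiplies the area by 6² = 36 (so the new area is 1440) and multiplies the boundary lattice-point count by 6, giving 60.
By Pick's theorem, the interior count of the dilated polygon is 1440 − 60/2 + 1 = 1411.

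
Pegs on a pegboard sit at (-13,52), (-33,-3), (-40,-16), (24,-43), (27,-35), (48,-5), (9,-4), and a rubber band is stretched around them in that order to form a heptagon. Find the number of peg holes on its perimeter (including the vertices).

Summing gcd(|Δx|,|Δy|) over the edges gives the boundary count: gcd(20,55) + gcd(7,13) + gcd(64,27) + gcd(3,8) + gcd(21,30) + gcd(39,1) + gcd(22,56) = 5+1+1+1+3+1+2 = 14.

14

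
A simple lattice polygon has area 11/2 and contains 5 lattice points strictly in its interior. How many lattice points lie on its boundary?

3

Pick's theorem gives A = I + B/2 − 1, so B = 2(A − I + 1) = 2(11/2 − 5 + 1) = 3.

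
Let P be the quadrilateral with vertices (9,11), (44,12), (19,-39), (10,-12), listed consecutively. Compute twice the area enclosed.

1940

By the shoelace formula, twice the signed area is |(9·12 − 44·11) + (44·(-39) − 19·12) + (19·(-12) − 10·(-39)) + (10·11 − 9·(-12))| = 1940, so the area is 970.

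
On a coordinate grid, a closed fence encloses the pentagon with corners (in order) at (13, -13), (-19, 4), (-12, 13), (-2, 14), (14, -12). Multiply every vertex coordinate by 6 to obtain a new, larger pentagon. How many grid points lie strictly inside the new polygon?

The shoelace formula gives twice the area as |[13·4 − (-19)·(-13)] + [(-19)·13 − (-12)·4] + [(-12)·14 − (-2)·13] + [(-2)·(-12) − 14·14] + [14·(-13) − 13·(-12)]| = 734, so the area is 367.
Along each edge there are gcd(|Δx|,|Δy|)+1 lattice points, so counting each shared vertex once the boundary has gcd(32,17) + gcd(7,9) + gcd(10,1) + gcd(16,26) + gcd(1,1) = 1+1+1+2+1 = 6.
Scaling by 6 multiplies the area by 6² = 36 (so the new area is 13212) and multiplies the boundary lattice-point count by 6, giving 36.
By Pick's theorem, the interior count of the dilated polygon is 13212 − 36/2 + 1 = 13195.

13195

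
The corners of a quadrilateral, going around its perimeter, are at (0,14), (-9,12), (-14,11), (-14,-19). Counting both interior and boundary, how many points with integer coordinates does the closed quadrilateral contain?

The shoelace formula gives twice the area as |(0·12 − (-9)·14) + ((-9)·11 − (-14)·12) + ((-14)·(-19) − (-14)·11) + ((-14)·14 − 0·(-19))| = 419, so the area is 419/2.
The number of boundary lattice points is Σ gcd(|Δx|,|Δy|) = gcd(9,2) + gcd(5,1) + gcd(0,30) + gcd(14,33) = 1+1+30+1 = 33.
Pick's theorem gives I = A − B/2 + 1 = 419/2 − 33/2 + 1 = 194, so the closed region contains I + B = 194 + 33 = 227 lattice points.

227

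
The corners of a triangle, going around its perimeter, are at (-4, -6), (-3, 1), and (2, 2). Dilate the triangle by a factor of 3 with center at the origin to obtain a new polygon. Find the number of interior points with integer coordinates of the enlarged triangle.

By the shoelace formula, twice the signed area is |((-4)·1 − (-3)·(-6)) + ((-3)·2 − 2·1) + (2·(-6) − (-4)·2)| = 34, so the area is 17.
Summing gcd(|Δx|,|Δy|) over the edges gives the boundary count: gcd(1,7) + gcd(5,1) + gcd(6,8) = 1+1+2 = 4.
Scaling by 3 multiplies the area by 3² = 9 (so the new area is 153) and multiplies the boundary lattice-point count by 3, giving 12.
By Pick's theorem, the interior count of the dilated polygon is 153 − 12/2 + 1 = 148.

148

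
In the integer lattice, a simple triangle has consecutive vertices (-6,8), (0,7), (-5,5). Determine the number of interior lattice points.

8

By the shoelace formula, twice the signed area is |((-6)·7 − 0·8) + (0·5 − (-5)·7) + ((-5)·8 − (-6)·5)| = 17, so the area is 17/2.
The number of boundary lattice points is Σ gcd(|Δx|,|Δy|) = gcd(6,1) + gcd(5,2) + gcd(1,3) = 1+1+1 = 3.
By Pick's theorem A = I + B/2 − 1, so I = 17/2 − 3/2 + 1 = 8.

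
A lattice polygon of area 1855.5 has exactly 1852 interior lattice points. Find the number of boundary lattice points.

9

Pick's theorem gives A = I + B/2 − 1, so B = 2(A − I + 1) = 2(1855.5 − 1852 + 1) = 9.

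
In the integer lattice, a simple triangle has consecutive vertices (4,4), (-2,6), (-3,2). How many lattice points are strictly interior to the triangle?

12

Using the shoelace formula, 2A = |[4·6 − (-2)·4] + [(-2)·2 − (-3)·6] + [(-3)·4 − 4·2]| = 26, so the area is 13.
The number of boundary lattice points is Σ gcd(|Δx|,|Δy|) = gcd(6,2) + gcd(1,4) + gcd(7,2) = 2+1+1 = 4.
By Pick's theorem A = I + B/2 − 1, so I = 13 − 4/2 + 1 = 12.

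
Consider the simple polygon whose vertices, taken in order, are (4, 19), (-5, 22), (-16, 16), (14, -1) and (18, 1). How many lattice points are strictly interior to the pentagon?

305

Using the shoelace formula, 2A = |(4·22 − (-5)·19) + ((-5)·16 − (-16)·22) + ((-16)·(-1) − 14·16) + (14·1 − 18·(-1)) + (18·19 − 4·1)| = 617, so the area is 308.5.
Along each edge there are gcd(|Δx|,|Δy|)+1 lattice points, so counting each shared vertex once the boundary has gcd(9,3) + gcd(11,6) + gcd(30,17) + gcd(4,2) + gcd(14,18) = 3+1+1+2+2 = 9.
Pick's theorem gives I = A − B/2 + 1 = 308.5 − 9/2 + 1 = 305.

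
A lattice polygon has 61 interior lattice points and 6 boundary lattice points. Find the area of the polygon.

63

Pick's theorem states A = I + B/2 − 1, so A = 61 + 6/2 − 1 = 63.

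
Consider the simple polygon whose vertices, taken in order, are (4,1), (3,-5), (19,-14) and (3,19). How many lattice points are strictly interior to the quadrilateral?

Using the shoelace formula, 2A = |[4·(-5) − 3·1] + [3·(-14) − 19·(-5)] + [19·19 − 3·(-14)] + [3·1 − 4·19]| = 360, so the area is 180.
Along each edge there are gcd(|Δx|,|Δy|)+1 lattice points, so counting each shared vertex once the boundary has gcd(1,6) + gcd(16,9) + gcd(16,33) + gcd(1,18) = 1+1+1+1 = 4.
Pick's theorem gives I = A − B/2 + 1 = 180 − 4/2 + 1 = 179.

179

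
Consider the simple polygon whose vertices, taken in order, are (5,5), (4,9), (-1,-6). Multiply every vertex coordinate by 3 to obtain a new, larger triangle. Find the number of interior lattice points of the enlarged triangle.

By the shoelace formula, twice the signed area is |[5·9 − 4·5] + [4·(-6) − (-1)·9] + [(-1)·5 − 5·(-6)]| = 35, so the area is 17.5.
Summing gcd(|Δx|,|Δy|) over the edges gives the boundary count: gcd(1,4) + gcd(5,15) + gcd(6,11) = 1+5+1 = 7.
Scaling by 3 multiplies the area by 3² = 9 (so the new area is 157.5) and multiplies the boundary lattice-point count by 3, giving 21.
By Pick's theorem, the interior count of the dilated polygon is 157.5 − 21/2 + 1 = 148.

148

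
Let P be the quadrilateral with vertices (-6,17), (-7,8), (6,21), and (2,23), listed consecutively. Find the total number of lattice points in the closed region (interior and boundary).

By the shoelace formula, twice the signed area is |((-6)·8 − (-7)·17) + ((-7)·21 − 6·8) + (6·23 − 2·21) + (2·17 − (-6)·23)| = 144, so the area is 72.
The number of boundary lattice points is Σ gcd(|Δx|,|Δy|) = gcd(1,9) + gcd(13,13) + gcd(4,2) + gcd(8,6) = 1+13+2+2 = 18.
Pick's theorem gives I = A − B/2 + 1 = 72 − 18/2 + 1 = 64, so the closed region contains I + B = 64 + 18 = 82 lattice points.

82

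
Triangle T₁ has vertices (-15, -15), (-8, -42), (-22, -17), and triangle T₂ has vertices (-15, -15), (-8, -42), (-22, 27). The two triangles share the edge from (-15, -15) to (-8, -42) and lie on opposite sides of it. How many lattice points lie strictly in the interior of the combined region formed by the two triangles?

150

The union is the simple quadrilateral with vertices (-15, -15), (-22, -17), (-8, -42), (-22, 27) in order.
Using the shoelace formula, 2A = |((-15)·(-17) − (-22)·(-15)) + ((-22)·(-42) − (-8)·(-17)) + ((-8)·27 − (-22)·(-42)) + ((-22)·(-15) − (-15)·27)| = 308, so the area is 154.
The number of boundary lattice points is Σ gcd(|Δx|,|Δy|) = gcd(7,2) + gcd(14,25) + gcd(14,69) + gcd(7,42) = 1+1+1+7 = 10.
By Pick's theorem I = A − B/2 + 1 = 154 − 10/2 + 1 = 150.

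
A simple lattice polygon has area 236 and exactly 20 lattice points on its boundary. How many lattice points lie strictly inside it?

227

Pick's theorem A = I + B/2 − 1 rearranges to I = A − B/2 + 1 = 236 − 20/2 + 1 = 227.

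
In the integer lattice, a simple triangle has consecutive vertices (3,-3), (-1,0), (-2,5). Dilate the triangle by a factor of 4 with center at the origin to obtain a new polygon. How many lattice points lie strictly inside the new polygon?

By the shoelace formula, twice the signed area is |(3·0 − (-1)·(-3)) + ((-1)·5 − (-2)·0) + ((-2)·(-3) − 3·5)| = 17, so the area is 17/2.
Summing gcd(|Δx|,|Δy|) over the edges gives the boundary count: gcd(4,3) + gcd(1,5) + gcd(5,8) = 1+1+1 = 3.
Scaling by 4 multiplies the area by 4² = 16 (so the new area is 136) and multiplies the boundary lattice-point count by 4, giving 12.
By Pick's theorem, the interior count of the dilated polygon is 136 − 12/2 + 1 = 131.

131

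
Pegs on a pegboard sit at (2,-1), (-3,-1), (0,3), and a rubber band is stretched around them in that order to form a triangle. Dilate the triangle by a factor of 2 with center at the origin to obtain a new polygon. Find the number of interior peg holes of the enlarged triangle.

The shoelace formula gives twice the area as |(2·(-1) − (-3)·(-1)) + ((-3)·3 − 0·(-1)) + (0·(-1) − 2·3)| = 20, so the area is 10.
Summing gcd(|Δx|,|Δy|) over the edges gives the boundary count: gcd(5,0) + gcd(3,4) + gcd(2,4) = 5+1+2 = 8.
Scaling by 2 multiplies the area by 2² = 4 (so the new area is 40) and multiplies the boundary lattice-point count by 2, giving 16.
By Pick's theorem, the interior count of the dilated polygon is 40 − 16/2 + 1 = 33.

33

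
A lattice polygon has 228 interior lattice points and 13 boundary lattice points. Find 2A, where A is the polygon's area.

467

By Pick's theorem, A = I + B/2 − 1 = 228 + 13/2 − 1 = 467/2.
Hence 2A = 467.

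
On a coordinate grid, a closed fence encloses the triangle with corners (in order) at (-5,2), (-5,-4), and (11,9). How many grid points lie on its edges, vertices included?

The number of boundary lattice points is Σ gcd(|Δx|,|Δy|) = gcd(0,6) + gcd(16,13) + gcd(16,7) = 6+1+1 = 8.

8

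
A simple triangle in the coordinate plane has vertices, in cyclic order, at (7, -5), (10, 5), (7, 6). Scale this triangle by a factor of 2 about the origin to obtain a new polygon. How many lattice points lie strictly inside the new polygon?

Using the shoelace formula, 2A = |(7·5 − 10·(-5)) + (10·6 − 7·5) + (7·(-5) − 7·6)| = 33, so the area is 16.5.
Along each edge there are gcd(|Δx|,|Δy|)+1 lattice points, so counting each shared vertex once the boundary has gcd(3,10) + gcd(3,1) + gcd(0,11) = 1+1+11 = 13.
Scaling by 2 multiplies the area by 2² = 4 (so the new area is 66) and multiplies the boundary lattice-point count by 2, giving 26.
By Pick's theorem, the interior count of the dilated polygon is 66 − 26/2 + 1 = 54.

54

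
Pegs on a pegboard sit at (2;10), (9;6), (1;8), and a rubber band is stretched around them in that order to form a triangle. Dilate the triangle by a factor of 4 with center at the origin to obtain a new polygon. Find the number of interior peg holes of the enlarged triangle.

137

Using the shoelace formula, 2A = |[2·6 − 9·10] + [9·8 − 1·6] + [1·10 − 2·8]| = 18, so the area is 9.
The number of boundary lattice points is Σ gcd(|Δx|,|Δy|) = gcd(7,4) + gcd(8,2) + gcd(1,2) = 1+2+1 = 4.
Scaling by 4 multiplies the area by 4² = 16 (so the new area is 144) and multiplies the boundary lattice-point count by 4, giving 16.
By Pick's theorem, the interior count of the dilated polygon is 144 − 16/2 + 1 = 137.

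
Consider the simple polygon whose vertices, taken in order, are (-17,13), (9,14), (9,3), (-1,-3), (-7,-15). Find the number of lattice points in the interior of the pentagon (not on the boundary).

405

Using the shoelace formula, 2A = |[(-17)·14 − 9·13] + [9·3 − 9·14] + [9·(-3) − (-1)·3] + [(-1)·(-15) − (-7)·(-3)] + [(-7)·13 − (-17)·(-15)]| = 830, so the area is 415.
Summing gcd(|Δx|,|Δy|) over the edges gives the boundary count: gcd(26,1) + gcd(0,11) + gcd(10,6) + gcd(6,12) + gcd(10,28) = 1+11+2+6+2 = 22.
Pick's theorem gives I = A − B/2 + 1 = 415 − 22/2 + 1 = 405.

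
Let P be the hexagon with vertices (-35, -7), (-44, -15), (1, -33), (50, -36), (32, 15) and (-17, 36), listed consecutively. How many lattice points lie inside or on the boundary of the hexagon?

4005

The shoelace formula gives twice the area as |((-35)·(-15) − (-44)·(-7)) + ((-44)·(-33) − 1·(-15)) + (1·(-36) − 50·(-33)) + (50·15 − 32·(-36)) + (32·36 − (-17)·15) + ((-17)·(-7) − (-35)·36)| = 7986, so the area is 3993.
Along each edge there are gcd(|Δx|,|Δy|)+1 lattice points, so counting each shared vertex once the boundary has gcd(9,8) + gcd(45,18) + gcd(49,3) + gcd(18,51) + gcd(49,21) + gcd(18,43) = 1+9+1+3+7+1 = 22.
Pick's theorem gives I = A − B/2 + 1 = 3993 − 22/2 + 1 = 3983, so the closed region contains I + B = 3983 + 22 = 4005 lattice points.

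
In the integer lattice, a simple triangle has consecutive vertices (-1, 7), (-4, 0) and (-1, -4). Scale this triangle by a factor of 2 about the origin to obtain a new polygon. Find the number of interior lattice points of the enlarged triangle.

54

Using the shoelace formula, 2A = |[(-1)·0 − (-4)·7] + [(-4)·(-4) − (-1)·0] + [(-1)·7 − (-1)·(-4)]| = 33, so the area is 16.5.
The number of boundary lattice points is Σ gcd(|Δx|,|Δy|) = gcd(3,7) + gcd(3,4) + gcd(0,11) = 1+1+11 = 13.
Scaling by 2 multiplies the area by 2² = 4 (so the new area is 66) and multiplies the boundary lattice-point count by 2, giving 26.
By Pick's theorem, the interior count of the dilated polygon is 66 − 26/2 + 1 = 54.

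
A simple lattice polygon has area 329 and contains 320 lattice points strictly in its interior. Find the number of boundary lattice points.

Pick's theorem gives A = I + B/2 − 1, so B = 2(A − I + 1) = 2(329 − 320 + 1) = 20.

20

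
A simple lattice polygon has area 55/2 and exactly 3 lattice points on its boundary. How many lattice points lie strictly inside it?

From Pick's theorem, I = A − B/2 + 1 = 55/2 − 3/2 + 1 = 27.

27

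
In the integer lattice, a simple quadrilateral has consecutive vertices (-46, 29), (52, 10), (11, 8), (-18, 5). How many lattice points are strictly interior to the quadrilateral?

875

The shoelace formula gives twice the area as |[(-46)·10 − 52·29] + [52·8 − 11·10] + [11·5 − (-18)·8] + [(-18)·29 − (-46)·5]| = 1755, so the area is 877.5.
The number of boundary lattice points is Σ gcd(|Δx|,|Δy|) = gcd(98,19) + gcd(41,2) + gcd(29,3) + gcd(28,24) = 1+1+1+4 = 7.
By Pick's theorem A = I + B/2 − 1, so I = 877.5 − 7/2 + 1 = 875.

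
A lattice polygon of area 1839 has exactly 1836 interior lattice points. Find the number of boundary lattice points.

Pick's theorem gives A = I + B/2 − 1, so B = 2(A − I + 1) = 2(1839 − 1836 + 1) = 8.

8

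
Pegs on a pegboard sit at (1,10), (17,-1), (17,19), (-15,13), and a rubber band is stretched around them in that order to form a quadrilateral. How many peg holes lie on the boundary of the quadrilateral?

The number of boundary lattice points is Σ gcd(|Δx|,|Δy|) = gcd(16,11) + gcd(0,20) + gcd(32,6) + gcd(16,3) = 1+20+2+1 = 24.

24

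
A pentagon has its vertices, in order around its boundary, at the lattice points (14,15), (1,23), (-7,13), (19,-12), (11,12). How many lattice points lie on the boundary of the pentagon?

15

Summing gcd(|Δx|,|Δy|) over the edges gives the boundary count: gcd(13,8) + gcd(8,10) + gcd(26,25) + gcd(8,24) + gcd(3,3) = 1+2+1+8+3 = 15.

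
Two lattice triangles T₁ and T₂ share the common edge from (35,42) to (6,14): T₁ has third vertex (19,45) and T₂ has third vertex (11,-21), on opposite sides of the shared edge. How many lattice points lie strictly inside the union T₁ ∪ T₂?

841

The union is the simple quadrilateral with vertices (35,42), (19,45), (6,14), (11,-21) in order.
By the shoelace formula, twice the signed area is |(35·45 − 19·42) + (19·14 − 6·45) + (6·(-21) − 11·14) + (11·42 − 35·(-21))| = 1690, so the area is 845.
The number of boundary lattice points is Σ gcd(|Δx|,|Δy|) = gcd(16,3) + gcd(13,31) + gcd(5,35) + gcd(24,63) = 1+1+5+3 = 10.
By Pick's theorem I = A − B/2 + 1 = 845 − 10/2 + 1 = 841.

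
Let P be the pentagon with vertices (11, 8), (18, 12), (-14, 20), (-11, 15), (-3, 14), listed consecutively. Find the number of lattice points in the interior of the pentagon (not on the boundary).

114

The shoelace formula gives twice the area as |(11·12 − 18·8) + (18·20 − (-14)·12) + ((-14)·15 − (-11)·20) + ((-11)·14 − (-3)·15) + ((-3)·8 − 11·14)| = 239, so the area is 119.5.
The number of boundary lattice points is Σ gcd(|Δx|,|Δy|) = gcd(7,4) + gcd(32,8) + gcd(3,5) + gcd(8,1) + gcd(14,6) = 1+8+1+1+2 = 13.
Pick's theorem gives I = A − B/2 + 1 = 119.5 − 13/2 + 1 = 114.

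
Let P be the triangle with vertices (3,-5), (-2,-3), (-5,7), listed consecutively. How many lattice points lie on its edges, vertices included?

The number of boundary lattice points is Σ gcd(|Δx|,|Δy|) = gcd(5,2) + gcd(3,10) + gcd(8,12) = 1+1+4 = 6.

6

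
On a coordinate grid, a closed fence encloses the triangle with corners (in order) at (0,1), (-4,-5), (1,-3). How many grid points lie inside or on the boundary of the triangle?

Using the shoelace formula, 2A = |(0·(-5) − (-4)·1) + ((-4)·(-3) − 1·(-5)) + (1·1 − 0·(-3))| = 22, so the area is 11.
Summing gcd(|Δx|,|Δy|) over the edges gives the boundary count: gcd(4,6) + gcd(5,2) + gcd(1,4) = 2+1+1 = 4.
Pick's theorem gives I = A − B/2 + 1 = 11 − 4/2 + 1 = 10, so the closed region contains I + B = 10 + 4 = 14 lattice points.

14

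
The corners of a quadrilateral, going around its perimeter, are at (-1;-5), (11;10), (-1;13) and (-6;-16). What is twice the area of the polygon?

306

By the shoelace formula, twice the signed area is |((-1)·10 − 11·(-5)) + (11·13 − (-1)·10) + ((-1)·(-16) − (-6)·13) + ((-6)·(-5) − (-1)·(-16))| = 306, so the area is 153.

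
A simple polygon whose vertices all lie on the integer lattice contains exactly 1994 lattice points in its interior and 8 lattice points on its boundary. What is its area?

By Pick's theorem, A = I + B/2 − 1 = 1994 + 8/2 − 1 = 1997.

1997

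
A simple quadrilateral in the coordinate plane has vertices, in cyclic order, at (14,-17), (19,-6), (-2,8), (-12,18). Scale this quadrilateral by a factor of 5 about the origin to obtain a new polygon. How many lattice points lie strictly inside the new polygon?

Using the shoelace formula, 2A = |[14·(-6) − 19·(-17)] + [19·8 − (-2)·(-6)] + [(-2)·18 − (-12)·8] + [(-12)·(-17) − 14·18]| = 391, so the area is 391/2.
Summing gcd(|Δx|,|Δy|) over the edges gives the boundary count: gcd(5,11) + gcd(21,14) + gcd(10,10) + gcd(26,35) = 1+7+10+1 = 19.
Scaling by 5 multiplies the area by 5² = 25 (so the new area is 4887.5) and multiplies the boundary lattice-point count by 5, giving 95.
By Pick's theorem, the interior count of the dilated polygon is 4887.5 − 95/2 + 1 = 4841.

4841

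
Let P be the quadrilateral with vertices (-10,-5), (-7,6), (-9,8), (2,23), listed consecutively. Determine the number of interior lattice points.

Using the shoelace formula, 2A = |((-10)·6 − (-7)·(-5)) + ((-7)·8 − (-9)·6) + ((-9)·23 − 2·8) + (2·(-5) − (-10)·23)| = 100, so the area is 50.
The number of boundary lattice points is Σ gcd(|Δx|,|Δy|) = gcd(3,11) + gcd(2,2) + gcd(11,15) + gcd(12,28) = 1+2+1+4 = 8.
By Pick's theorem A = I + B/2 − 1, so I = 50 − 8/2 + 1 = 47.

47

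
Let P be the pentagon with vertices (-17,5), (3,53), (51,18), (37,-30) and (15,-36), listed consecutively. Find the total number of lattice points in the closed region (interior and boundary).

3596

By the shoelace formula, twice the signed area is |((-17)·53 − 3·5) + (3·18 − 51·53) + (51·(-30) − 37·18) + (37·(-36) − 15·(-30)) + (15·5 − (-17)·(-36))| = 7180, so the area is 3590.
The number of boundary lattice points is Σ gcd(|Δx|,|Δy|) = gcd(20,48) + gcd(48,35) + gcd(14,48) + gcd(22,6) + gcd(32,41) = 4+1+2+2+1 = 10.
Pick's theorem gives I = A − B/2 + 1 = 3590 − 10/2 + 1 = 3586, so the closed region contains I + B = 3586 + 10 = 3596 lattice points.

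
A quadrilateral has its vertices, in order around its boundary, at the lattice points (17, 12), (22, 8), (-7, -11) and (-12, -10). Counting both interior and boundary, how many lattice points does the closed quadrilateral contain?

Using the shoelace formula, 2A = |(17·8 − 22·12) + (22·(-11) − (-7)·8) + ((-7)·(-10) − (-12)·(-11)) + ((-12)·12 − 17·(-10))| = 350, so the area is 175.
The number of boundary lattice points is Σ gcd(|Δx|,|Δy|) = gcd(5,4) + gcd(29,19) + gcd(5,1) + gcd(29,22) = 1+1+1+1 = 4.
Pick's theorem gives I = A − B/2 + 1 = 175 − 4/2 + 1 = 174, so the closed region contains I + B = 174 + 4 = 178 lattice points.

178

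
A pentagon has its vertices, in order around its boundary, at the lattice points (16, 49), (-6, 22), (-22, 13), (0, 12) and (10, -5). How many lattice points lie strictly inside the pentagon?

615

Using the shoelace formula, 2A = |(16·22 − (-6)·49) + ((-6)·13 − (-22)·22) + ((-22)·12 − 0·13) + (0·(-5) − 10·12) + (10·49 − 16·(-5))| = 1238, so the area is 619.
Summing gcd(|Δx|,|Δy|) over the edges gives the boundary count: gcd(22,27) + gcd(16,9) + gcd(22,1) + gcd(10,17) + gcd(6,54) = 1+1+1+1+6 = 10.
By Pick's theorem A = I + B/2 − 1, so I = 619 − 10/2 + 1 = 615.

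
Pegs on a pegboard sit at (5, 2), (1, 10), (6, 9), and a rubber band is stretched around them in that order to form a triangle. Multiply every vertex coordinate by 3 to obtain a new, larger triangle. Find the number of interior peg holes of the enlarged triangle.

154

The shoelace formula gives twice the area as |[5·10 − 1·2] + [1·9 − 6·10] + [6·2 − 5·9]| = 36, so the area is 18.
Summing gcd(|Δx|,|Δy|) over the edges gives the boundary count: gcd(4,8) + gcd(5,1) + gcd(1,7) = 4+1+1 = 6.
Scaling by 3 multiplies the area by 3² = 9 (so the new area is 162) and multiplies the boundary lattice-point count by 3, giving 18.
By Pick's theorem, the interior count of the dilated polygon is 162 − 18/2 + 1 = 154.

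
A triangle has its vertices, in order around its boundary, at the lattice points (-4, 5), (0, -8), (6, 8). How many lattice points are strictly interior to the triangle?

70

Using the shoelace formula, 2A = |((-4)·(-8) − 0·5) + (0·8 − 6·(-8)) + (6·5 − (-4)·8)| = 142, so the area is 71.
Summing gcd(|Δx|,|Δy|) over the edges gives the boundary count: gcd(4,13) + gcd(6,16) + gcd(10,3) = 1+2+1 = 4.
By Pick's theorem A = I + B/2 − 1, so I = 71 − 4/2 + 1 = 70.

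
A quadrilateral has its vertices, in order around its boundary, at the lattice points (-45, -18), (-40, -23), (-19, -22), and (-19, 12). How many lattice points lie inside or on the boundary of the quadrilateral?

519

Using the shoelace formula, 2A = |((-45)·(-23) − (-40)·(-18)) + ((-40)·(-22) − (-19)·(-23)) + ((-19)·12 − (-19)·(-22)) + ((-19)·(-18) − (-45)·12)| = 994, so the area is 497.
The number of boundary lattice points is Σ gcd(|Δx|,|Δy|) = gcd(5,5) + gcd(21,1) + gcd(0,34) + gcd(26,30) = 5+1+34+2 = 42.
Pick's theorem gives I = A − B/2 + 1 = 497 − 42/2 + 1 = 477, so the closed region contains I + B = 477 + 42 = 519 lattice points.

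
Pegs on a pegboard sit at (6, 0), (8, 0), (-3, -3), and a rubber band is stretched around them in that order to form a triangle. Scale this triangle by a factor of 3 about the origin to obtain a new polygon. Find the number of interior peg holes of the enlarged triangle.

19

The shoelace formula gives twice the area as |(6·0 − 8·0) + (8·(-3) − (-3)·0) + ((-3)·0 − 6·(-3))| = 6, so the area is 3.
Along each edge there are gcd(|Δx|,|Δy|)+1 lattice points, so counting each shared vertex once the boundary has gcd(2,0) + gcd(11,3) + gcd(9,3) = 2+1+3 = 6.
Scaling by 3 multiplies the area by 3² = 9 (so the new area is 27) and multiplies the boundary lattice-point count by 3, giving 18.
By Pick's theorem, the interior count of the dilated polygon is 27 − 18/2 + 1 = 19.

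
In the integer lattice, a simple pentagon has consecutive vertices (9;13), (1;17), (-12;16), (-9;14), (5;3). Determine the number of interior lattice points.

135

By the shoelace formula, twice the signed area is |(9·17 − 1·13) + (1·16 − (-12)·17) + ((-12)·14 − (-9)·16) + ((-9)·3 − 5·14) + (5·13 − 9·3)| = 277, so the area is 138.5.
Summing gcd(|Δx|,|Δy|) over the edges gives the boundary count: gcd(8,4) + gcd(13,1) + gcd(3,2) + gcd(14,11) + gcd(4,10) = 4+1+1+1+2 = 9.
By Pick's theorem A = I + B/2 − 1, so I = 138.5 − 9/2 + 1 = 135.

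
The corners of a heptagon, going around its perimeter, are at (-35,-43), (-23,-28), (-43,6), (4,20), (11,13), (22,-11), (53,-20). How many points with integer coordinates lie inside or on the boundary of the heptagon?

The shoelace formula gives twice the area as |[(-35)·(-28) − (-23)·(-43)] + [(-23)·6 − (-43)·(-28)] + [(-43)·20 − 4·6] + [4·13 − 11·20] + [11·(-11) − 22·13] + [22·(-20) − 53·(-11)] + [53·(-43) − (-35)·(-20)]| = 5646, so the area is 2823.
The number of boundary lattice points is Σ gcd(|Δx|,|Δy|) = gcd(12,15) + gcd(20,34) + gcd(47,14) + gcd(7,7) + gcd(11,24) + gcd(31,9) + gcd(88,23) = 3+2+1+7+1+1+1 = 16.
Pick's theorem gives I = A − B/2 + 1 = 2823 − 16/2 + 1 = 2816, so the closed region contains I + B = 2816 + 16 = 2832 lattice points.

2832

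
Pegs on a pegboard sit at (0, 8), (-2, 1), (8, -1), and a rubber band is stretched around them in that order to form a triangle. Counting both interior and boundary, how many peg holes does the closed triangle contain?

The shoelace formula gives twice the area as |(0·1 − (-2)·8) + ((-2)·(-1) − 8·1) + (8·8 − 0·(-1))| = 74, so the area is 37.
Along each edge there are gcd(|Δx|,|Δy|)+1 lattice points, so counting each shared vertex once the boundary has gcd(2,7) + gcd(10,2) + gcd(8,9) = 1+2+1 = 4.
Pick's theorem gives I = A − B/2 + 1 = 37 − 4/2 + 1 = 36, so the closed region contains I + B = 36 + 4 = 40 lattice points.

40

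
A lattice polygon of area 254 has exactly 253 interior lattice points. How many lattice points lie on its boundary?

Pick's theorem gives A = I + B/2 − 1, so B = 2(A − I + 1) = 2(254 − 253 + 1) = 4.

4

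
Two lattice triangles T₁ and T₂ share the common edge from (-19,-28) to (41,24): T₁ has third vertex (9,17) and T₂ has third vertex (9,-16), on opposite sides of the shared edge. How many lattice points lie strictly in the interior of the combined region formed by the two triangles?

984

The union is the simple quadrilateral with vertices (-19,-28), (9,17), (41,24), (9,-16) in order.
Using the shoelace formula, 2A = |((-19)·17 − 9·(-28)) + (9·24 − 41·17) + (41·(-16) − 9·24) + (9·(-28) − (-19)·(-16))| = 1980, so the area is 990.
The number of boundary lattice points is Σ gcd(|Δx|,|Δy|) = gcd(28,45) + gcd(32,7) + gcd(32,40) + gcd(28,12) = 1+1+8+4 = 14.
By Pick's theorem I = A − B/2 + 1 = 990 − 14/2 + 1 = 984.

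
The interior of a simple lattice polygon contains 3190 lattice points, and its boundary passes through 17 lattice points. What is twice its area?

Pick's theorem states A = I + B/2 − 1, so A = 3190 + 17/2 − 1 = 6395/2.
Hence 2A = 6395.

6395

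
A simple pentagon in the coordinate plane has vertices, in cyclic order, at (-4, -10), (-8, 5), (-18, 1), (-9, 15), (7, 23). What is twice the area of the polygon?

569

The shoelace formula gives twice the area as |[(-4)·5 − (-8)·(-10)] + [(-8)·1 − (-18)·5] + [(-18)·15 − (-9)·1] + [(-9)·23 − 7·15] + [7·(-10) − (-4)·23]| = 569, so the area is 569/2.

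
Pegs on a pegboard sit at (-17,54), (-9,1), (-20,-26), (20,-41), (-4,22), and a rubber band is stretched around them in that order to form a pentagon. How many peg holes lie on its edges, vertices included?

Summing gcd(|Δx|,|Δy|) over the edges gives the boundary count: gcd(8,53) + gcd(11,27) + gcd(40,15) + gcd(24,63) + gcd(13,32) = 1+1+5+3+1 = 11.

11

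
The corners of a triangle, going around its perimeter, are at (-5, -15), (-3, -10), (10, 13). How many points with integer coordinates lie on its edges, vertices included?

Summing gcd(|Δx|,|Δy|) over the edges gives the boundary count: gcd(2,5) + gcd(13,23) + gcd(15,28) = 1+1+1 = 3.

3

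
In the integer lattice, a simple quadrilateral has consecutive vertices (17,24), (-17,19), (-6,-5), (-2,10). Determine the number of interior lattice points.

The shoelace formula gives twice the area as |(17·19 − (-17)·24) + ((-17)·(-5) − (-6)·19) + ((-6)·10 − (-2)·(-5)) + ((-2)·24 − 17·10)| = 642, so the area is 321.
The number of boundary lattice points is Σ gcd(|Δx|,|Δy|) = gcd(34,5) + gcd(11,24) + gcd(4,15) + gcd(19,14) = 1+1+1+1 = 4.
By Pick's theorem A = I + B/2 − 1, so I = 321 − 4/2 + 1 = 320.

320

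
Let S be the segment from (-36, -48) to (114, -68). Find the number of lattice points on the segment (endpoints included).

The number of lattice points on a segment between lattice points is gcd(|Δx|,|Δy|) + 1 = gcd(150,20) + 1 = 10 + 1 = 11.

11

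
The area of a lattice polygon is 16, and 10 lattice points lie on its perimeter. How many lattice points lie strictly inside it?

12

Pick's theorem A = I + B/2 − 1 rearranges to I = A − B/2 + 1 = 16 − 10/2 + 1 = 12.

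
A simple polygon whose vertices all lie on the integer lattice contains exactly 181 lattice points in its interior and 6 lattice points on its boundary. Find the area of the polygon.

Pick's theorem states A = I + B/2 − 1, so A = 181 + 6/2 − 1 = 183.

183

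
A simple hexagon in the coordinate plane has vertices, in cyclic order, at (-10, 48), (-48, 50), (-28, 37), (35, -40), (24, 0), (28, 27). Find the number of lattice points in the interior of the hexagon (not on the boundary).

2232

Using the shoelace formula, 2A = |[(-10)·50 − (-48)·48] + [(-48)·37 − (-28)·50] + [(-28)·(-40) − 35·37] + [35·0 − 24·(-40)] + [24·27 − 28·0] + [28·48 − (-10)·27]| = 4475, so the area is 2237.5.
Along each edge there are gcd(|Δx|,|Δy|)+1 lattice points, so counting each shared vertex once the boundary has gcd(38,2) + gcd(20,13) + gcd(63,77) + gcd(11,40) + gcd(4,27) + gcd(38,21) = 2+1+7+1+1+1 = 13.
Pick's theorem gives I = A − B/2 + 1 = 2237.5 − 13/2 + 1 = 2232.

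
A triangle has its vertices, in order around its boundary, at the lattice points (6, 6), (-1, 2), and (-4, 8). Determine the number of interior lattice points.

By the shoelace formula, twice the signed area is |[6·2 − (-1)·6] + [(-1)·8 − (-4)·2] + [(-4)·6 − 6·8]| = 54, so the area is 27.
The number of boundary lattice points is Σ gcd(|Δx|,|Δy|) = gcd(7,4) + gcd(3,6) + gcd(10,2) = 1+3+2 = 6.
Pick's theorem gives I = A − B/2 + 1 = 27 − 6/2 + 1 = 25.

25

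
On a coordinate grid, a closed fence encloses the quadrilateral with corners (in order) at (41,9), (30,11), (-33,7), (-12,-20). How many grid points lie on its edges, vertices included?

The number of boundary lattice points is Σ gcd(|Δx|,|Δy|) = gcd(11,2) + gcd(63,4) + gcd(21,27) + gcd(53,29) = 1+1+3+1 = 6.

6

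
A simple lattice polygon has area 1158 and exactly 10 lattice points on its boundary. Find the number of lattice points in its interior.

1154

From Pick's theorem, I = A − B/2 + 1 = 1158 − 10/2 + 1 = 1154.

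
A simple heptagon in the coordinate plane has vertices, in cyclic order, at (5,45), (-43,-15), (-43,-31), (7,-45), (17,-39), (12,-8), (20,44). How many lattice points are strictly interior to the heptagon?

3428

Using the shoelace formula, 2A = |(5·(-15) − (-43)·45) + ((-43)·(-31) − (-43)·(-15)) + ((-43)·(-45) − 7·(-31)) + (7·(-39) − 17·(-45)) + (17·(-8) − 12·(-39)) + (12·44 − 20·(-8)) + (20·45 − 5·44)| = 6892, so the area is 3446.
The number of boundary lattice points is Σ gcd(|Δx|,|Δy|) = gcd(48,60) + gcd(0,16) + gcd(50,14) + gcd(10,6) + gcd(5,31) + gcd(8,52) + gcd(15,1) = 12+16+2+2+1+4+1 = 38.
Pick's theorem gives I = A − B/2 + 1 = 3446 − 38/2 + 1 = 3428.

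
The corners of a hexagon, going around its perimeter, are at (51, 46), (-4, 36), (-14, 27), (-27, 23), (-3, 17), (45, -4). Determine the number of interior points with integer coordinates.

1969

The shoelace formula gives twice the area as |(51·36 − (-4)·46) + ((-4)·27 − (-14)·36) + ((-14)·23 − (-27)·27) + ((-27)·17 − (-3)·23) + ((-3)·(-4) − 45·17) + (45·46 − 51·(-4))| = 3954, so the area is 1977.
Along each edge there are gcd(|Δx|,|Δy|)+1 lattice points, so counting each shared vertex once the boundary has gcd(55,10) + gcd(10,9) + gcd(13,4) + gcd(24,6) + gcd(48,21) + gcd(6,50) = 5+1+1+6+3+2 = 18.
By Pick's theorem A = I + B/2 − 1, so I = 1977 − 18/2 + 1 = 1969.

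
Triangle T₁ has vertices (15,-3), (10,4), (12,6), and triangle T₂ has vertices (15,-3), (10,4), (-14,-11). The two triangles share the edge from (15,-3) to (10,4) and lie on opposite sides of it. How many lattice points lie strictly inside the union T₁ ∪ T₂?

130

The union is the simple quadrilateral with vertices (15,-3), (12,6), (10,4), (-14,-11) in order.
Using the shoelace formula, 2A = |[15·6 − 12·(-3)] + [12·4 − 10·6] + [10·(-11) − (-14)·4] + [(-14)·(-3) − 15·(-11)]| = 267, so the area is 267/2.
Along each edge there are gcd(|Δx|,|Δy|)+1 lattice points, so counting each shared vertex once the boundary has gcd(3,9) + gcd(2,2) + gcd(24,15) + gcd(29,8) = 3+2+3+1 = 9.
By Pick's theorem I = A − B/2 + 1 = 267/2 − 9/2 + 1 = 130.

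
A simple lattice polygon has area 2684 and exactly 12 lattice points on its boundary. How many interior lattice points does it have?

2679

From Pick's theorem, I = A − B/2 + 1 = 2684 − 12/2 + 1 = 2679.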